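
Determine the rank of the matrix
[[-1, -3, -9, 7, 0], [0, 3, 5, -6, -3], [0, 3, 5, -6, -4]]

Multiply r1 by -1.
Multiply r2 by 1/3.
Subtract 3 times r2 from r3.
Multiply r3 by -1.
Add r3 to r2.
Subtract 3 times r2 from r1.
The reduced form has 3 nonzero rows.

rank = 3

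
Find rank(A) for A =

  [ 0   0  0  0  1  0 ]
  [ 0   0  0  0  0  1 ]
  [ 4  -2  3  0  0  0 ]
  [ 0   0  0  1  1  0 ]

r1 <=> r3
  [ 4  -2  3  0  0  0 ]
  [ 0   0  0  0  0  1 ]
  [ 0   0  0  0  1  0 ]
  [ 0   0  0  1  1  0 ]
r1 -> 1/4·r1
  [ 1  -1/2  3/4  0  0  0 ]
  [ 0     0    0  0  0  1 ]
  [ 0     0    0  0  1  0 ]
  [ 0     0    0  1  1  0 ]
r2 <=> r4
  [ 1  -1/2  3/4  0  0  0 ]
  [ 0     0    0  1  1  0 ]
  [ 0     0    0  0  1  0 ]
  [ 0     0    0  0  0  1 ]
r2 -> r2 − r3
  [ 1  -1/2  3/4  0  0  0 ]
  [ 0     0    0  1  0  0 ]
  [ 0     0    0  0  1  0 ]
  [ 0     0    0  0  0  1 ]
The reduced form has 4 nonzero rows.

rank = 4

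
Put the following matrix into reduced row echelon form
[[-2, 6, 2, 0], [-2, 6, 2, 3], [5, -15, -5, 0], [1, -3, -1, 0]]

r1 -> -1/2·r1
r2 -> r2 + 2·r1
r3 -> r3 − 5·r1
r4 -> r4 − r1
r2 -> 1/3·r2

[[1, -3, -1, 0], [0, 0, 0, 1], [0, 0, 0, 0], [0, 0, 0, 0]]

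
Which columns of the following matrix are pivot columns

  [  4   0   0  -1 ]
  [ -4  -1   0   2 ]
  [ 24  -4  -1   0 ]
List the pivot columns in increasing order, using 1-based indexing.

ρ1 -> 1/4·ρ1
ρ2 -> ρ2 + 4·ρ1
ρ3 -> ρ3 − 24·ρ1
ρ2 -> -1·ρ2
ρ3 -> ρ3 + 4·ρ2
ρ3 -> -1·ρ3
Pivot columns are the columns containing a leading 1.

1, 2, 3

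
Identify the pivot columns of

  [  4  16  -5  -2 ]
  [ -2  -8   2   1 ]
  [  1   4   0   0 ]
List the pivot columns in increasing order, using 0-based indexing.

ρ1 -> 1/4·ρ1
  [  1   4  -5/4  -1/2 ]
  [ -2  -8     2     1 ]
  [  1   4     0     0 ]
ρ2 -> ρ2 + 2·ρ1
  [ 1  4  -5/4  -1/2 ]
  [ 0  0  -1/2     0 ]
  [ 1  4     0     0 ]
ρ3 -> ρ3 − ρ1
  [ 1  4  -5/4  -1/2 ]
  [ 0  0  -1/2     0 ]
  [ 0  0   5/4   1/2 ]
ρ2 -> -2·ρ2
  [ 1  4  -5/4  -1/2 ]
  [ 0  0     1     0 ]
  [ 0  0   5/4   1/2 ]
ρ3 -> ρ3 − 5/4·ρ2
  [ 1  4  -5/4  -1/2 ]
  [ 0  0     1     0 ]
  [ 0  0     0   1/2 ]
ρ3 -> 2·ρ3
  [ 1  4  -5/4  -1/2 ]
  [ 0  0     1     0 ]
  [ 0  0     0     1 ]
ρ1 -> ρ1 + 1/2·ρ3
  [ 1  4  -5/4  0 ]
  [ 0  0     1  0 ]
  [ 0  0     0  1 ]
ρ1 -> ρ1 + 5/4·ρ2
  [ 1  4  0  0 ]
  [ 0  0  1  0 ]
  [ 0  0  0  1 ]
Pivot columns are the columns containing a leading 1.

0, 2, 3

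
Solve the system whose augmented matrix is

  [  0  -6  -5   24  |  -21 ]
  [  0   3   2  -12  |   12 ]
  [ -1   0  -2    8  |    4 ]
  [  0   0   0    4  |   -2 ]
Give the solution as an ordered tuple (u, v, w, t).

(-2, 4, -3, -1/2)

Swap r1 and r3.
  [ -1   0  -2    8  |    4 ]
  [  0   3   2  -12  |   12 ]
  [  0  -6  -5   24  |  -21 ]
  [  0   0   0    4  |   -2 ]
Multiply r1 by -1.
  [ 1   0   2   -8  |   -4 ]
  [ 0   3   2  -12  |   12 ]
  [ 0  -6  -5   24  |  -21 ]
  [ 0   0   0    4  |   -2 ]
Multiply r2 by 1/3.
  [ 1   0    2  -8  |   -4 ]
  [ 0   1  2/3  -4  |    4 ]
  [ 0  -6   -5  24  |  -21 ]
  [ 0   0    0   4  |   -2 ]
Add 6 times r2 to r3.
  [ 1  0    2  -8  |  -4 ]
  [ 0  1  2/3  -4  |   4 ]
  [ 0  0   -1   0  |   3 ]
  [ 0  0    0   4  |  -2 ]
Multiply r3 by -1.
  [ 1  0    2  -8  |  -4 ]
  [ 0  1  2/3  -4  |   4 ]
  [ 0  0    1   0  |  -3 ]
  [ 0  0    0   4  |  -2 ]
Multiply r4 by 1/4.
  [ 1  0    2  -8  |    -4 ]
  [ 0  1  2/3  -4  |     4 ]
  [ 0  0    1   0  |    -3 ]
  [ 0  0    0   1  |  -1/2 ]
Add 4 times r4 to r2.
  [ 1  0    2  -8  |    -4 ]
  [ 0  1  2/3   0  |     2 ]
  [ 0  0    1   0  |    -3 ]
  [ 0  0    0   1  |  -1/2 ]
Add 8 times r4 to r1.
  [ 1  0    2  0  |    -8 ]
  [ 0  1  2/3  0  |     2 ]
  [ 0  0    1  0  |    -3 ]
  [ 0  0    0  1  |  -1/2 ]
Subtract 2/3 times r3 from r2.
  [ 1  0  2  0  |    -8 ]
  [ 0  1  0  0  |     4 ]
  [ 0  0  1  0  |    -3 ]
  [ 0  0  0  1  |  -1/2 ]
Subtract 2 times r3 from r1.
  [ 1  0  0  0  |    -2 ]
  [ 0  1  0  0  |     4 ]
  [ 0  0  1  0  |    -3 ]
  [ 0  0  0  1  |  -1/2 ]
Reading off the last column: u = -2, v = 4, w = -3, t = -1/2.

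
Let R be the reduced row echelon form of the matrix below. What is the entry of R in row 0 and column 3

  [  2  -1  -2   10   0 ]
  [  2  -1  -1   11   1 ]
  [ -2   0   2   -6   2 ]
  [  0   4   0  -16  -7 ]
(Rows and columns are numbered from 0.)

Multiply R1 by 1/2.
  [  1  -1/2  -1    5   0 ]
  [  2    -1  -1   11   1 ]
  [ -2     0   2   -6   2 ]
  [  0     4   0  -16  -7 ]
Subtract 2 times R1 from R2.
  [  1  -1/2  -1    5   0 ]
  [  0     0   1    1   1 ]
  [ -2     0   2   -6   2 ]
  [  0     4   0  -16  -7 ]
Add 2 times R1 to R3.
  [ 1  -1/2  -1    5   0 ]
  [ 0     0   1    1   1 ]
  [ 0    -1   0    4   2 ]
  [ 0     4   0  -16  -7 ]
Swap R2 and R3.
  [ 1  -1/2  -1    5   0 ]
  [ 0    -1   0    4   2 ]
  [ 0     0   1    1   1 ]
  [ 0     4   0  -16  -7 ]
Multiply R2 by -1.
  [ 1  -1/2  -1    5   0 ]
  [ 0     1   0   -4  -2 ]
  [ 0     0   1    1   1 ]
  [ 0     4   0  -16  -7 ]
Subtract 4 times R2 from R4.
  [ 1  -1/2  -1   5   0 ]
  [ 0     1   0  -4  -2 ]
  [ 0     0   1   1   1 ]
  [ 0     0   0   0   1 ]
Subtract R4 from R3.
  [ 1  -1/2  -1   5   0 ]
  [ 0     1   0  -4  -2 ]
  [ 0     0   1   1   0 ]
  [ 0     0   0   0   1 ]
Add 2 times R4 to R2.
  [ 1  -1/2  -1   5  0 ]
  [ 0     1   0  -4  0 ]
  [ 0     0   1   1  0 ]
  [ 0     0   0   0  1 ]
Add R3 to R1.
  [ 1  -1/2  0   6  0 ]
  [ 0     1  0  -4  0 ]
  [ 0     0  1   1  0 ]
  [ 0     0  0   0  1 ]
Add 1/2 times R2 to R1.
  [ 1  0  0   4  0 ]
  [ 0  1  0  -4  0 ]
  [ 0  0  1   1  0 ]
  [ 0  0  0   0  1 ]

4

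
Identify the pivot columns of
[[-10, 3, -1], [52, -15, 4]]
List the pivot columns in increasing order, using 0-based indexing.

R1 → -1/10·R1
  [  1  -3/10  1/10 ]
  [ 52    -15     4 ]
R2 → R2 − 52·R1
  [ 1  -3/10  1/10 ]
  [ 0    3/5  -6/5 ]
R2 → 5/3·R2
  [ 1  -3/10  1/10 ]
  [ 0      1    -2 ]
R1 → R1 + 3/10·R2
  [ 1  0  -1/2 ]
  [ 0  1    -2 ]
Pivot columns are the columns containing a leading 1.

0, 1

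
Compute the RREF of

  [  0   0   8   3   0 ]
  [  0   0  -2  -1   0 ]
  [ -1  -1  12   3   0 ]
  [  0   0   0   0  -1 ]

[[1, 1, 0, 0, 0], [0, 0, 1, 0, 0], [0, 0, 0, 1, 0], [0, 0, 0, 0, 1]]

R1 <-> R3
  [ -1  -1  12   3   0 ]
  [  0   0  -2  -1   0 ]
  [  0   0   8   3   0 ]
  [  0   0   0   0  -1 ]
R1 := -1·R1
  [ 1  1  -12  -3   0 ]
  [ 0  0   -2  -1   0 ]
  [ 0  0    8   3   0 ]
  [ 0  0    0   0  -1 ]
R2 := -1/2·R2
  [ 1  1  -12   -3   0 ]
  [ 0  0    1  1/2   0 ]
  [ 0  0    8    3   0 ]
  [ 0  0    0    0  -1 ]
R3 := R3 − 8·R2
  [ 1  1  -12   -3   0 ]
  [ 0  0    1  1/2   0 ]
  [ 0  0    0   -1   0 ]
  [ 0  0    0    0  -1 ]
R3 := -1·R3
  [ 1  1  -12   -3   0 ]
  [ 0  0    1  1/2   0 ]
  [ 0  0    0    1   0 ]
  [ 0  0    0    0  -1 ]
R4 := -1·R4
  [ 1  1  -12   -3  0 ]
  [ 0  0    1  1/2  0 ]
  [ 0  0    0    1  0 ]
  [ 0  0    0    0  1 ]
R2 := R2 − 1/2·R3
  [ 1  1  -12  -3  0 ]
  [ 0  0    1   0  0 ]
  [ 0  0    0   1  0 ]
  [ 0  0    0   0  1 ]
R1 := R1 + 3·R3
  [ 1  1  -12  0  0 ]
  [ 0  0    1  0  0 ]
  [ 0  0    0  1  0 ]
  [ 0  0    0  0  1 ]
R1 := R1 + 12·R2
  [ 1  1  0  0  0 ]
  [ 0  0  1  0  0 ]
  [ 0  0  0  1  0 ]
  [ 0  0  0  0  1 ]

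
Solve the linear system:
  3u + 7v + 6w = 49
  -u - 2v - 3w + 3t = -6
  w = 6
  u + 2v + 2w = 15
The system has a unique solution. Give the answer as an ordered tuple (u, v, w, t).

(-5, 4, 6, 5)

Form the augmented matrix and row-reduce:
  [  3   7   6  0  |  49 ]
  [ -1  -2  -3  3  |  -6 ]
  [  0   0   1  0  |   6 ]
  [  1   2   2  0  |  15 ]
ρ1 → 1/3·ρ1
  [  1  7/3   2  0  |  49/3 ]
  [ -1   -2  -3  3  |    -6 ]
  [  0    0   1  0  |     6 ]
  [  1    2   2  0  |    15 ]
ρ2 → ρ2 + ρ1
  [ 1  7/3   2  0  |  49/3 ]
  [ 0  1/3  -1  3  |  31/3 ]
  [ 0    0   1  0  |     6 ]
  [ 1    2   2  0  |    15 ]
ρ4 → ρ4 − ρ1
  [ 1   7/3   2  0  |  49/3 ]
  [ 0   1/3  -1  3  |  31/3 ]
  [ 0     0   1  0  |     6 ]
  [ 0  -1/3   0  0  |  -4/3 ]
ρ2 → 3·ρ2
  [ 1   7/3   2  0  |  49/3 ]
  [ 0     1  -3  9  |    31 ]
  [ 0     0   1  0  |     6 ]
  [ 0  -1/3   0  0  |  -4/3 ]
ρ4 → ρ4 + 1/3·ρ2
  [ 1  7/3   2  0  |  49/3 ]
  [ 0    1  -3  9  |    31 ]
  [ 0    0   1  0  |     6 ]
  [ 0    0  -1  3  |     9 ]
ρ4 → ρ4 + ρ3
  [ 1  7/3   2  0  |  49/3 ]
  [ 0    1  -3  9  |    31 ]
  [ 0    0   1  0  |     6 ]
  [ 0    0   0  3  |    15 ]
ρ4 → 1/3·ρ4
  [ 1  7/3   2  0  |  49/3 ]
  [ 0    1  -3  9  |    31 ]
  [ 0    0   1  0  |     6 ]
  [ 0    0   0  1  |     5 ]
ρ2 → ρ2 − 9·ρ4
  [ 1  7/3   2  0  |  49/3 ]
  [ 0    1  -3  0  |   -14 ]
  [ 0    0   1  0  |     6 ]
  [ 0    0   0  1  |     5 ]
ρ2 → ρ2 + 3·ρ3
  [ 1  7/3  2  0  |  49/3 ]
  [ 0    1  0  0  |     4 ]
  [ 0    0  1  0  |     6 ]
  [ 0    0  0  1  |     5 ]
ρ1 → ρ1 − 2·ρ3
  [ 1  7/3  0  0  |  13/3 ]
  [ 0    1  0  0  |     4 ]
  [ 0    0  1  0  |     6 ]
  [ 0    0  0  1  |     5 ]
ρ1 → ρ1 − 7/3·ρ2
  [ 1  0  0  0  |  -5 ]
  [ 0  1  0  0  |   4 ]
  [ 0  0  1  0  |   6 ]
  [ 0  0  0  1  |   5 ]
Reading off the last column: u = -5, v = 4, w = 6, t = 5.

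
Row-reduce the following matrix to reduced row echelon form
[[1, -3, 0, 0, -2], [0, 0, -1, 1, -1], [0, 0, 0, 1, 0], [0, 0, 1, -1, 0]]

[[1, -3, 0, 0, 0], [0, 0, 1, 0, 0], [0, 0, 0, 1, 0], [0, 0, 0, 0, 1]]

ρ2 -> -1·ρ2
  [ 1  -3  0   0  -2 ]
  [ 0   0  1  -1   1 ]
  [ 0   0  0   1   0 ]
  [ 0   0  1  -1   0 ]
ρ4 -> ρ4 − ρ2
  [ 1  -3  0   0  -2 ]
  [ 0   0  1  -1   1 ]
  [ 0   0  0   1   0 ]
  [ 0   0  0   0  -1 ]
ρ4 -> -1·ρ4
  [ 1  -3  0   0  -2 ]
  [ 0   0  1  -1   1 ]
  [ 0   0  0   1   0 ]
  [ 0   0  0   0   1 ]
ρ2 -> ρ2 − ρ4
  [ 1  -3  0   0  -2 ]
  [ 0   0  1  -1   0 ]
  [ 0   0  0   1   0 ]
  [ 0   0  0   0   1 ]
ρ1 -> ρ1 + 2·ρ4
  [ 1  -3  0   0  0 ]
  [ 0   0  1  -1  0 ]
  [ 0   0  0   1  0 ]
  [ 0   0  0   0  1 ]
ρ2 -> ρ2 + ρ3
  [ 1  -3  0  0  0 ]
  [ 0   0  1  0  0 ]
  [ 0   0  0  1  0 ]
  [ 0   0  0  0  1 ]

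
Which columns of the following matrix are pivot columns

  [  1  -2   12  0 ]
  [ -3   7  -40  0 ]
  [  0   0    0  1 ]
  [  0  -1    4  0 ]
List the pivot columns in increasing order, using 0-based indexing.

0, 1, 3

ρ2 := ρ2 + 3·ρ1
  [ 1  -2  12  0 ]
  [ 0   1  -4  0 ]
  [ 0   0   0  1 ]
  [ 0  -1   4  0 ]
ρ4 := ρ4 + ρ2
  [ 1  -2  12  0 ]
  [ 0   1  -4  0 ]
  [ 0   0   0  1 ]
  [ 0   0   0  0 ]
ρ1 := ρ1 + 2·ρ2
  [ 1  0   4  0 ]
  [ 0  1  -4  0 ]
  [ 0  0   0  1 ]
  [ 0  0   0  0 ]
Pivot columns are the columns containing a leading 1.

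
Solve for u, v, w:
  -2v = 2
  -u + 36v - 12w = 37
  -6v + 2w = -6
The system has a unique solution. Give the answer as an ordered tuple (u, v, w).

(-1, -1, -6)

Form the augmented matrix and row-reduce:
  [  0  -2    0  |   2 ]
  [ -1  36  -12  |  37 ]
  [  0  -6    2  |  -6 ]
R1 <-> R2
  [ -1  36  -12  |  37 ]
  [  0  -2    0  |   2 ]
  [  0  -6    2  |  -6 ]
R1 → -1·R1
  [ 1  -36  12  |  -37 ]
  [ 0   -2   0  |    2 ]
  [ 0   -6   2  |   -6 ]
R2 → -1/2·R2
  [ 1  -36  12  |  -37 ]
  [ 0    1   0  |   -1 ]
  [ 0   -6   2  |   -6 ]
R3 → R3 + 6·R2
  [ 1  -36  12  |  -37 ]
  [ 0    1   0  |   -1 ]
  [ 0    0   2  |  -12 ]
R3 → 1/2·R3
  [ 1  -36  12  |  -37 ]
  [ 0    1   0  |   -1 ]
  [ 0    0   1  |   -6 ]
R1 → R1 − 12·R3
  [ 1  -36  0  |  35 ]
  [ 0    1  0  |  -1 ]
  [ 0    0  1  |  -6 ]
R1 → R1 + 36·R2
  [ 1  0  0  |  -1 ]
  [ 0  1  0  |  -1 ]
  [ 0  0  1  |  -6 ]
Reading off the last column: u = -1, v = -1, w = -6.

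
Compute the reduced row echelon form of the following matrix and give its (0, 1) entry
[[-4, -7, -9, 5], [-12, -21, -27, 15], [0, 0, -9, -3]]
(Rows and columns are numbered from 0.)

ρ1 ← -1/4·ρ1
ρ2 ← ρ2 + 12·ρ1
ρ2 <-> ρ3
ρ2 ← -1/9·ρ2
ρ1 ← ρ1 − 9/4·ρ2

7/4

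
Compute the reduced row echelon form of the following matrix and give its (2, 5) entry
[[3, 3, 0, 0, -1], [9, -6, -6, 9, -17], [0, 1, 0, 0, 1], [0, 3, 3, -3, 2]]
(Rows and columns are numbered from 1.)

R1 := 1/3·R1
R2 := R2 − 9·R1
R2 := -1/15·R2
R3 := R3 − R2
R4 := R4 − 3·R2
R3 := -5/2·R3
R4 := R4 − 9/5·R3
R4 := 2/3·R4
R3 := R3 + 3/2·R4
R2 := R2 + 3/5·R4
R2 := R2 − 2/5·R3
R1 := R1 − R2

1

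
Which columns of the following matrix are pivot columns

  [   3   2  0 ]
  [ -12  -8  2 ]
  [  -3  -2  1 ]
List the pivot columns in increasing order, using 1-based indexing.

1, 3

r1 := 1/3·r1
  [   1  2/3  0 ]
  [ -12   -8  2 ]
  [  -3   -2  1 ]
r2 := r2 + 12·r1
  [  1  2/3  0 ]
  [  0    0  2 ]
  [ -3   -2  1 ]
r3 := r3 + 3·r1
  [ 1  2/3  0 ]
  [ 0    0  2 ]
  [ 0    0  1 ]
r2 := 1/2·r2
  [ 1  2/3  0 ]
  [ 0    0  1 ]
  [ 0    0  1 ]
r3 := r3 − r2
  [ 1  2/3  0 ]
  [ 0    0  1 ]
  [ 0    0  0 ]
Pivot columns are the columns containing a leading 1.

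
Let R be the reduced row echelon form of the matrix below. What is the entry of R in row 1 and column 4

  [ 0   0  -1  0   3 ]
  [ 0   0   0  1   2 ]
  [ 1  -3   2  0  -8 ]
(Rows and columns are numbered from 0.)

ρ1 <=> ρ3
  [ 1  -3   2  0  -8 ]
  [ 0   0   0  1   2 ]
  [ 0   0  -1  0   3 ]
ρ2 <=> ρ3
  [ 1  -3   2  0  -8 ]
  [ 0   0  -1  0   3 ]
  [ 0   0   0  1   2 ]
ρ2 -> -1·ρ2
  [ 1  -3  2  0  -8 ]
  [ 0   0  1  0  -3 ]
  [ 0   0  0  1   2 ]
ρ1 -> ρ1 − 2·ρ2
  [ 1  -3  0  0  -2 ]
  [ 0   0  1  0  -3 ]
  [ 0   0  0  1   2 ]

-3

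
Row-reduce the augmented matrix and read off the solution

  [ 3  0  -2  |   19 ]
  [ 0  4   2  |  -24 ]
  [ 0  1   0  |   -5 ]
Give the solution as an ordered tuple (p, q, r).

r1 := 1/3·r1
  [ 1  0  -2/3  |  19/3 ]
  [ 0  4     2  |   -24 ]
  [ 0  1     0  |    -5 ]
r2 := 1/4·r2
  [ 1  0  -2/3  |  19/3 ]
  [ 0  1   1/2  |    -6 ]
  [ 0  1     0  |    -5 ]
r3 := r3 − r2
  [ 1  0  -2/3  |  19/3 ]
  [ 0  1   1/2  |    -6 ]
  [ 0  0  -1/2  |     1 ]
r3 := -2·r3
  [ 1  0  -2/3  |  19/3 ]
  [ 0  1   1/2  |    -6 ]
  [ 0  0     1  |    -2 ]
r2 := r2 − 1/2·r3
  [ 1  0  -2/3  |  19/3 ]
  [ 0  1     0  |    -5 ]
  [ 0  0     1  |    -2 ]
r1 := r1 + 2/3·r3
  [ 1  0  0  |   5 ]
  [ 0  1  0  |  -5 ]
  [ 0  0  1  |  -2 ]
Reading off the last column: p = 5, q = -5, r = -2.

(5, -5, -2)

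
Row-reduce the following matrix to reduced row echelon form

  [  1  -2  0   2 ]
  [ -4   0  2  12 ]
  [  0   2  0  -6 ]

[[1, 0, 0, -4], [0, 1, 0, -3], [0, 0, 1, -2]]

R2 → R2 + 4·R1
  [ 1  -2  0   2 ]
  [ 0  -8  2  20 ]
  [ 0   2  0  -6 ]
R2 → -1/8·R2
  [ 1  -2     0     2 ]
  [ 0   1  -1/4  -5/2 ]
  [ 0   2     0    -6 ]
R3 → R3 − 2·R2
  [ 1  -2     0     2 ]
  [ 0   1  -1/4  -5/2 ]
  [ 0   0   1/2    -1 ]
R3 → 2·R3
  [ 1  -2     0     2 ]
  [ 0   1  -1/4  -5/2 ]
  [ 0   0     1    -2 ]
R2 → R2 + 1/4·R3
  [ 1  -2  0   2 ]
  [ 0   1  0  -3 ]
  [ 0   0  1  -2 ]
R1 → R1 + 2·R2
  [ 1  0  0  -4 ]
  [ 0  1  0  -3 ]
  [ 0  0  1  -2 ]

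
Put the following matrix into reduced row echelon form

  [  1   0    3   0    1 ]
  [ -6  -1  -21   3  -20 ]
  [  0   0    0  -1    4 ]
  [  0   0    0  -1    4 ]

R2 → R2 + 6·R1
  [ 1   0   3   0    1 ]
  [ 0  -1  -3   3  -14 ]
  [ 0   0   0  -1    4 ]
  [ 0   0   0  -1    4 ]
R2 → -1·R2
  [ 1  0  3   0   1 ]
  [ 0  1  3  -3  14 ]
  [ 0  0  0  -1   4 ]
  [ 0  0  0  -1   4 ]
R3 → -1·R3
  [ 1  0  3   0   1 ]
  [ 0  1  3  -3  14 ]
  [ 0  0  0   1  -4 ]
  [ 0  0  0  -1   4 ]
R4 → R4 + R3
  [ 1  0  3   0   1 ]
  [ 0  1  3  -3  14 ]
  [ 0  0  0   1  -4 ]
  [ 0  0  0   0   0 ]
R2 → R2 + 3·R3
  [ 1  0  3  0   1 ]
  [ 0  1  3  0   2 ]
  [ 0  0  0  1  -4 ]
  [ 0  0  0  0   0 ]

[[1, 0, 3, 0, 1], [0, 1, 3, 0, 2], [0, 0, 0, 1, -4], [0, 0, 0, 0, 0]]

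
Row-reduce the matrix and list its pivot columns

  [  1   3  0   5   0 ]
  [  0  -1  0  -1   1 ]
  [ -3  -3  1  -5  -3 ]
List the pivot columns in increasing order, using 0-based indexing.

ρ3 → ρ3 + 3·ρ1
  [ 1   3  0   5   0 ]
  [ 0  -1  0  -1   1 ]
  [ 0   6  1  10  -3 ]
ρ2 → -1·ρ2
  [ 1  3  0   5   0 ]
  [ 0  1  0   1  -1 ]
  [ 0  6  1  10  -3 ]
ρ3 → ρ3 − 6·ρ2
  [ 1  3  0  5   0 ]
  [ 0  1  0  1  -1 ]
  [ 0  0  1  4   3 ]
ρ1 → ρ1 − 3·ρ2
  [ 1  0  0  2   3 ]
  [ 0  1  0  1  -1 ]
  [ 0  0  1  4   3 ]
Pivot columns are the columns containing a leading 1.

0, 1, 2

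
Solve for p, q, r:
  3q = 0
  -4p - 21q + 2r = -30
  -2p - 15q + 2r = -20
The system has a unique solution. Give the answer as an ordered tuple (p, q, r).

(5, 0, -5)

Form the augmented matrix and row-reduce:
  [  0    3  0  |    0 ]
  [ -4  -21  2  |  -30 ]
  [ -2  -15  2  |  -20 ]
R1 ↔ R2
R1 -> -1/4·R1
R3 -> R3 + 2·R1
R2 -> 1/3·R2
R3 -> R3 + 9/2·R2
R1 -> R1 + 1/2·R3
R1 -> R1 − 21/4·R2
Reading off the last column: p = 5, q = 0, r = -5.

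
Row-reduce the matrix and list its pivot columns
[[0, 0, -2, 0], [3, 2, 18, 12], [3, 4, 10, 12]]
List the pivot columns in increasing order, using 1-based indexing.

1, 2, 3

ρ1 ↔ ρ2
ρ1 := 1/3·ρ1
ρ3 := ρ3 − 3·ρ1
ρ2 ↔ ρ3
ρ2 := 1/2·ρ2
ρ3 := -1/2·ρ3
ρ2 := ρ2 + 4·ρ3
ρ1 := ρ1 − 6·ρ3
ρ1 := ρ1 − 2/3·ρ2
Pivot columns are the columns containing a leading 1.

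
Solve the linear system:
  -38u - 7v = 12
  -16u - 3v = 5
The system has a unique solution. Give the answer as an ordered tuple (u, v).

(-1/2, 1)

Form the augmented matrix and row-reduce:
  [ -38  -7  |  12 ]
  [ -16  -3  |   5 ]
r1 ← -1/38·r1
  [   1  7/38  |  -6/19 ]
  [ -16    -3  |      5 ]
r2 ← r2 + 16·r1
  [ 1   7/38  |  -6/19 ]
  [ 0  -1/19  |  -1/19 ]
r2 ← -19·r2
  [ 1  7/38  |  -6/19 ]
  [ 0     1  |      1 ]
r1 ← r1 − 7/38·r2
  [ 1  0  |  -1/2 ]
  [ 0  1  |     1 ]
Reading off the last column: u = -1/2, v = 1.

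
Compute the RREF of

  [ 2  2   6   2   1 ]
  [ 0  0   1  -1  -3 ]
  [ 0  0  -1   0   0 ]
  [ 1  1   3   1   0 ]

[[1, 1, 0, 0, 0], [0, 0, 1, 0, 0], [0, 0, 0, 1, 0], [0, 0, 0, 0, 1]]

Multiply R1 by 1/2.
  [ 1  1   3   1  1/2 ]
  [ 0  0   1  -1   -3 ]
  [ 0  0  -1   0    0 ]
  [ 1  1   3   1    0 ]
Subtract R1 from R4.
  [ 1  1   3   1   1/2 ]
  [ 0  0   1  -1    -3 ]
  [ 0  0  -1   0     0 ]
  [ 0  0   0   0  -1/2 ]
Add R2 to R3.
  [ 1  1  3   1   1/2 ]
  [ 0  0  1  -1    -3 ]
  [ 0  0  0  -1    -3 ]
  [ 0  0  0   0  -1/2 ]
Multiply R3 by -1.
  [ 1  1  3   1   1/2 ]
  [ 0  0  1  -1    -3 ]
  [ 0  0  0   1     3 ]
  [ 0  0  0   0  -1/2 ]
Multiply R4 by -2.
  [ 1  1  3   1  1/2 ]
  [ 0  0  1  -1   -3 ]
  [ 0  0  0   1    3 ]
  [ 0  0  0   0    1 ]
Subtract 3 times R4 from R3.
  [ 1  1  3   1  1/2 ]
  [ 0  0  1  -1   -3 ]
  [ 0  0  0   1    0 ]
  [ 0  0  0   0    1 ]
Add 3 times R4 to R2.
  [ 1  1  3   1  1/2 ]
  [ 0  0  1  -1    0 ]
  [ 0  0  0   1    0 ]
  [ 0  0  0   0    1 ]
Subtract 1/2 times R4 from R1.
  [ 1  1  3   1  0 ]
  [ 0  0  1  -1  0 ]
  [ 0  0  0   1  0 ]
  [ 0  0  0   0  1 ]
Add R3 to R2.
  [ 1  1  3  1  0 ]
  [ 0  0  1  0  0 ]
  [ 0  0  0  1  0 ]
  [ 0  0  0  0  1 ]
Subtract R3 from R1.
  [ 1  1  3  0  0 ]
  [ 0  0  1  0  0 ]
  [ 0  0  0  1  0 ]
  [ 0  0  0  0  1 ]
Subtract 3 times R2 from R1.
  [ 1  1  0  0  0 ]
  [ 0  0  1  0  0 ]
  [ 0  0  0  1  0 ]
  [ 0  0  0  0  1 ]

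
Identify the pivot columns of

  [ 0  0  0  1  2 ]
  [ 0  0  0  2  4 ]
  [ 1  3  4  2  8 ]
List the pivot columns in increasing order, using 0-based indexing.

0, 3

R1 ↔ R3
  [ 1  3  4  2  8 ]
  [ 0  0  0  2  4 ]
  [ 0  0  0  1  2 ]
R2 ← 1/2·R2
  [ 1  3  4  2  8 ]
  [ 0  0  0  1  2 ]
  [ 0  0  0  1  2 ]
R3 ← R3 − R2
  [ 1  3  4  2  8 ]
  [ 0  0  0  1  2 ]
  [ 0  0  0  0  0 ]
R1 ← R1 − 2·R2
  [ 1  3  4  0  4 ]
  [ 0  0  0  1  2 ]
  [ 0  0  0  0  0 ]
Pivot columns are the columns containing a leading 1.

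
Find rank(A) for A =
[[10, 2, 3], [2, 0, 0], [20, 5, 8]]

rank = 3

r1 ← 1/10·r1
  [  1  1/5  3/10 ]
  [  2    0     0 ]
  [ 20    5     8 ]
r2 ← r2 − 2·r1
  [  1   1/5  3/10 ]
  [  0  -2/5  -3/5 ]
  [ 20     5     8 ]
r3 ← r3 − 20·r1
  [ 1   1/5  3/10 ]
  [ 0  -2/5  -3/5 ]
  [ 0     1     2 ]
r2 ← -5/2·r2
  [ 1  1/5  3/10 ]
  [ 0    1   3/2 ]
  [ 0    1     2 ]
r3 ← r3 − r2
  [ 1  1/5  3/10 ]
  [ 0    1   3/2 ]
  [ 0    0   1/2 ]
r3 ← 2·r3
  [ 1  1/5  3/10 ]
  [ 0    1   3/2 ]
  [ 0    0     1 ]
r2 ← r2 − 3/2·r3
  [ 1  1/5  3/10 ]
  [ 0    1     0 ]
  [ 0    0     1 ]
r1 ← r1 − 3/10·r3
  [ 1  1/5  0 ]
  [ 0    1  0 ]
  [ 0    0  1 ]
r1 ← r1 − 1/5·r2
  [ 1  0  0 ]
  [ 0  1  0 ]
  [ 0  0  1 ]
The reduced form has 3 nonzero rows.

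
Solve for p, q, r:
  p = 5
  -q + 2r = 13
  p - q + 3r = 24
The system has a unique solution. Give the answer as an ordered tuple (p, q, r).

(5, -1, 6)

Form the augmented matrix and row-reduce:
  [ 1   0  0  |   5 ]
  [ 0  -1  2  |  13 ]
  [ 1  -1  3  |  24 ]
Subtract ρ1 from ρ3.
Multiply ρ2 by -1.
Add ρ2 to ρ3.
Add 2 times ρ3 to ρ2.
Reading off the last column: p = 5, q = -1, r = 6.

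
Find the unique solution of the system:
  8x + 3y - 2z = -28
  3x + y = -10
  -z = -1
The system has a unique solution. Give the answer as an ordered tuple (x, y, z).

Form the augmented matrix and row-reduce:
  [ 8  3  -2  |  -28 ]
  [ 3  1   0  |  -10 ]
  [ 0  0  -1  |   -1 ]
r1 := 1/8·r1
  [ 1  3/8  -1/4  |  -7/2 ]
  [ 3    1     0  |   -10 ]
  [ 0    0    -1  |    -1 ]
r2 := r2 − 3·r1
  [ 1   3/8  -1/4  |  -7/2 ]
  [ 0  -1/8   3/4  |   1/2 ]
  [ 0     0    -1  |    -1 ]
r2 := -8·r2
  [ 1  3/8  -1/4  |  -7/2 ]
  [ 0    1    -6  |    -4 ]
  [ 0    0    -1  |    -1 ]
r3 := -1·r3
  [ 1  3/8  -1/4  |  -7/2 ]
  [ 0    1    -6  |    -4 ]
  [ 0    0     1  |     1 ]
r2 := r2 + 6·r3
  [ 1  3/8  -1/4  |  -7/2 ]
  [ 0    1     0  |     2 ]
  [ 0    0     1  |     1 ]
r1 := r1 + 1/4·r3
  [ 1  3/8  0  |  -13/4 ]
  [ 0    1  0  |      2 ]
  [ 0    0  1  |      1 ]
r1 := r1 − 3/8·r2
  [ 1  0  0  |  -4 ]
  [ 0  1  0  |   2 ]
  [ 0  0  1  |   1 ]
Reading off the last column: x = -4, y = 2, z = 1.

(-4, 2, 1)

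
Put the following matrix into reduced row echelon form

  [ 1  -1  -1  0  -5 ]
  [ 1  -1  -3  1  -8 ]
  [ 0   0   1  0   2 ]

Subtract ρ1 from ρ2.
Multiply ρ2 by -1/2.
Subtract ρ2 from ρ3.
Multiply ρ3 by 2.
Add 1/2 times ρ3 to ρ2.
Add ρ2 to ρ1.

[[1, -1, 0, 0, -3], [0, 0, 1, 0, 2], [0, 0, 0, 1, 1]]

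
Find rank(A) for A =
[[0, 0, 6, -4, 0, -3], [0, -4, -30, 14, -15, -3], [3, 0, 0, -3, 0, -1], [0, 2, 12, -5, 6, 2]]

ρ1 ↔ ρ3
  [ 3   0    0  -3    0  -1 ]
  [ 0  -4  -30  14  -15  -3 ]
  [ 0   0    6  -4    0  -3 ]
  [ 0   2   12  -5    6   2 ]
ρ1 ← 1/3·ρ1
  [ 1   0    0  -1    0  -1/3 ]
  [ 0  -4  -30  14  -15    -3 ]
  [ 0   0    6  -4    0    -3 ]
  [ 0   2   12  -5    6     2 ]
ρ2 ← -1/4·ρ2
  [ 1  0     0    -1     0  -1/3 ]
  [ 0  1  15/2  -7/2  15/4   3/4 ]
  [ 0  0     6    -4     0    -3 ]
  [ 0  2    12    -5     6     2 ]
ρ4 ← ρ4 − 2·ρ2
  [ 1  0     0    -1     0  -1/3 ]
  [ 0  1  15/2  -7/2  15/4   3/4 ]
  [ 0  0     6    -4     0    -3 ]
  [ 0  0    -3     2  -3/2   1/2 ]
ρ3 ← 1/6·ρ3
  [ 1  0     0    -1     0  -1/3 ]
  [ 0  1  15/2  -7/2  15/4   3/4 ]
  [ 0  0     1  -2/3     0  -1/2 ]
  [ 0  0    -3     2  -3/2   1/2 ]
ρ4 ← ρ4 + 3·ρ3
  [ 1  0     0    -1     0  -1/3 ]
  [ 0  1  15/2  -7/2  15/4   3/4 ]
  [ 0  0     1  -2/3     0  -1/2 ]
  [ 0  0     0     0  -3/2    -1 ]
ρ4 ← -2/3·ρ4
  [ 1  0     0    -1     0  -1/3 ]
  [ 0  1  15/2  -7/2  15/4   3/4 ]
  [ 0  0     1  -2/3     0  -1/2 ]
  [ 0  0     0     0     1   2/3 ]
ρ2 ← ρ2 − 15/4·ρ4
  [ 1  0     0    -1  0  -1/3 ]
  [ 0  1  15/2  -7/2  0  -7/4 ]
  [ 0  0     1  -2/3  0  -1/2 ]
  [ 0  0     0     0  1   2/3 ]
ρ2 ← ρ2 − 15/2·ρ3
  [ 1  0  0    -1  0  -1/3 ]
  [ 0  1  0   3/2  0     2 ]
  [ 0  0  1  -2/3  0  -1/2 ]
  [ 0  0  0     0  1   2/3 ]
The reduced form has 4 nonzero rows.

rank = 4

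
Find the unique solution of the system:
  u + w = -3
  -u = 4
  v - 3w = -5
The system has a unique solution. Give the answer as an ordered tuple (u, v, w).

Form the augmented matrix and row-reduce:
  [  1  0   1  |  -3 ]
  [ -1  0   0  |   4 ]
  [  0  1  -3  |  -5 ]
R2 := R2 + R1
  [ 1  0   1  |  -3 ]
  [ 0  0   1  |   1 ]
  [ 0  1  -3  |  -5 ]
R2 <=> R3
  [ 1  0   1  |  -3 ]
  [ 0  1  -3  |  -5 ]
  [ 0  0   1  |   1 ]
R2 := R2 + 3·R3
  [ 1  0  1  |  -3 ]
  [ 0  1  0  |  -2 ]
  [ 0  0  1  |   1 ]
R1 := R1 − R3
  [ 1  0  0  |  -4 ]
  [ 0  1  0  |  -2 ]
  [ 0  0  1  |   1 ]
Reading off the last column: u = -4, v = -2, w = 1.

(-4, -2, 1)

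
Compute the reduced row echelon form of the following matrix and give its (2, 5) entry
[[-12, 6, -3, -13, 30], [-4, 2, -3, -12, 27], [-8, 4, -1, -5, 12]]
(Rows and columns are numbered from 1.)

ρ1 ← -1/12·ρ1
  [  1  -1/2  1/4  13/12  -5/2 ]
  [ -4     2   -3    -12    27 ]
  [ -8     4   -1     -5    12 ]
ρ2 ← ρ2 + 4·ρ1
  [  1  -1/2  1/4  13/12  -5/2 ]
  [  0     0   -2  -23/3    17 ]
  [ -8     4   -1     -5    12 ]
ρ3 ← ρ3 + 8·ρ1
  [ 1  -1/2  1/4  13/12  -5/2 ]
  [ 0     0   -2  -23/3    17 ]
  [ 0     0    1   11/3    -8 ]
ρ2 ← -1/2·ρ2
  [ 1  -1/2  1/4  13/12   -5/2 ]
  [ 0     0    1   23/6  -17/2 ]
  [ 0     0    1   11/3     -8 ]
ρ3 ← ρ3 − ρ2
  [ 1  -1/2  1/4  13/12   -5/2 ]
  [ 0     0    1   23/6  -17/2 ]
  [ 0     0    0   -1/6    1/2 ]
ρ3 ← -6·ρ3
  [ 1  -1/2  1/4  13/12   -5/2 ]
  [ 0     0    1   23/6  -17/2 ]
  [ 0     0    0      1     -3 ]
ρ2 ← ρ2 − 23/6·ρ3
  [ 1  -1/2  1/4  13/12  -5/2 ]
  [ 0     0    1      0     3 ]
  [ 0     0    0      1    -3 ]
ρ1 ← ρ1 − 13/12·ρ3
  [ 1  -1/2  1/4  0  3/4 ]
  [ 0     0    1  0    3 ]
  [ 0     0    0  1   -3 ]
ρ1 ← ρ1 − 1/4·ρ2
  [ 1  -1/2  0  0   0 ]
  [ 0     0  1  0   3 ]
  [ 0     0  0  1  -3 ]

3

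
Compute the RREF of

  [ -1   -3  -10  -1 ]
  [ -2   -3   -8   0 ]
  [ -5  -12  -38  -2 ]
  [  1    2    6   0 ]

[[1, 0, -2, 0], [0, 1, 4, 0], [0, 0, 0, 1], [0, 0, 0, 0]]

R1 := -1·R1
  [  1    3   10   1 ]
  [ -2   -3   -8   0 ]
  [ -5  -12  -38  -2 ]
  [  1    2    6   0 ]
R2 := R2 + 2·R1
  [  1    3   10   1 ]
  [  0    3   12   2 ]
  [ -5  -12  -38  -2 ]
  [  1    2    6   0 ]
R3 := R3 + 5·R1
  [ 1  3  10  1 ]
  [ 0  3  12  2 ]
  [ 0  3  12  3 ]
  [ 1  2   6  0 ]
R4 := R4 − R1
  [ 1   3  10   1 ]
  [ 0   3  12   2 ]
  [ 0   3  12   3 ]
  [ 0  -1  -4  -1 ]
R2 := 1/3·R2
  [ 1   3  10    1 ]
  [ 0   1   4  2/3 ]
  [ 0   3  12    3 ]
  [ 0  -1  -4   -1 ]
R3 := R3 − 3·R2
  [ 1   3  10    1 ]
  [ 0   1   4  2/3 ]
  [ 0   0   0    1 ]
  [ 0  -1  -4   -1 ]
R4 := R4 + R2
  [ 1  3  10     1 ]
  [ 0  1   4   2/3 ]
  [ 0  0   0     1 ]
  [ 0  0   0  -1/3 ]
R4 := R4 + 1/3·R3
  [ 1  3  10    1 ]
  [ 0  1   4  2/3 ]
  [ 0  0   0    1 ]
  [ 0  0   0    0 ]
R2 := R2 − 2/3·R3
  [ 1  3  10  1 ]
  [ 0  1   4  0 ]
  [ 0  0   0  1 ]
  [ 0  0   0  0 ]
R1 := R1 − R3
  [ 1  3  10  0 ]
  [ 0  1   4  0 ]
  [ 0  0   0  1 ]
  [ 0  0   0  0 ]
R1 := R1 − 3·R2
  [ 1  0  -2  0 ]
  [ 0  1   4  0 ]
  [ 0  0   0  1 ]
  [ 0  0   0  0 ]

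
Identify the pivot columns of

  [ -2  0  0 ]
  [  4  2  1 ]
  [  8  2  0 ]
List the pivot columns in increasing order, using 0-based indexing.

Multiply ρ1 by -1/2.
  [ 1  0  0 ]
  [ 4  2  1 ]
  [ 8  2  0 ]
Subtract 4 times ρ1 from ρ2.
  [ 1  0  0 ]
  [ 0  2  1 ]
  [ 8  2  0 ]
Subtract 8 times ρ1 from ρ3.
  [ 1  0  0 ]
  [ 0  2  1 ]
  [ 0  2  0 ]
Multiply ρ2 by 1/2.
  [ 1  0    0 ]
  [ 0  1  1/2 ]
  [ 0  2    0 ]
Subtract 2 times ρ2 from ρ3.
  [ 1  0    0 ]
  [ 0  1  1/2 ]
  [ 0  0   -1 ]
Multiply ρ3 by -1.
  [ 1  0    0 ]
  [ 0  1  1/2 ]
  [ 0  0    1 ]
Subtract 1/2 times ρ3 from ρ2.
  [ 1  0  0 ]
  [ 0  1  0 ]
  [ 0  0  1 ]
Pivot columns are the columns containing a leading 1.

0, 1, 2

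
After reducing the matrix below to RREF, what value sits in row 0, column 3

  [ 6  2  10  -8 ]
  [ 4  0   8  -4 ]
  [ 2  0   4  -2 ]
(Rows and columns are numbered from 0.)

ρ1 -> 1/6·ρ1
  [ 1  1/3  5/3  -4/3 ]
  [ 4    0    8    -4 ]
  [ 2    0    4    -2 ]
ρ2 -> ρ2 − 4·ρ1
  [ 1   1/3  5/3  -4/3 ]
  [ 0  -4/3  4/3   4/3 ]
  [ 2     0    4    -2 ]
ρ3 -> ρ3 − 2·ρ1
  [ 1   1/3  5/3  -4/3 ]
  [ 0  -4/3  4/3   4/3 ]
  [ 0  -2/3  2/3   2/3 ]
ρ2 -> -3/4·ρ2
  [ 1   1/3  5/3  -4/3 ]
  [ 0     1   -1    -1 ]
  [ 0  -2/3  2/3   2/3 ]
ρ3 -> ρ3 + 2/3·ρ2
  [ 1  1/3  5/3  -4/3 ]
  [ 0    1   -1    -1 ]
  [ 0    0    0     0 ]
ρ1 -> ρ1 − 1/3·ρ2
  [ 1  0   2  -1 ]
  [ 0  1  -1  -1 ]
  [ 0  0   0   0 ]

-1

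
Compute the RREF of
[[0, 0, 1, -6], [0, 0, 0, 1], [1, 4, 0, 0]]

[[1, 4, 0, 0], [0, 0, 1, 0], [0, 0, 0, 1]]

R1 ↔ R3
  [ 1  4  0   0 ]
  [ 0  0  0   1 ]
  [ 0  0  1  -6 ]
R2 ↔ R3
  [ 1  4  0   0 ]
  [ 0  0  1  -6 ]
  [ 0  0  0   1 ]
R2 -> R2 + 6·R3
  [ 1  4  0  0 ]
  [ 0  0  1  0 ]
  [ 0  0  0  1 ]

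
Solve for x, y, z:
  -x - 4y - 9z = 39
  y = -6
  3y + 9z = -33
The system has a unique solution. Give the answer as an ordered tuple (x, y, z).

(0, -6, -5/3)

Form the augmented matrix and row-reduce:
  [ -1  -4  -9  |   39 ]
  [  0   1   0  |   -6 ]
  [  0   3   9  |  -33 ]
R1 := -1·R1
R3 := R3 − 3·R2
R3 := 1/9·R3
R1 := R1 − 9·R3
R1 := R1 − 4·R2
Reading off the last column: x = 0, y = -6, z = -5/3.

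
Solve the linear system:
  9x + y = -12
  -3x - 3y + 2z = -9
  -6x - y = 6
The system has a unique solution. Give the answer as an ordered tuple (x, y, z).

(-2, 6, 3/2)

Form the augmented matrix and row-reduce:
  [  9   1  0  |  -12 ]
  [ -3  -3  2  |   -9 ]
  [ -6  -1  0  |    6 ]
r1 → 1/9·r1
  [  1  1/9  0  |  -4/3 ]
  [ -3   -3  2  |    -9 ]
  [ -6   -1  0  |     6 ]
r2 → r2 + 3·r1
  [  1   1/9  0  |  -4/3 ]
  [  0  -8/3  2  |   -13 ]
  [ -6    -1  0  |     6 ]
r3 → r3 + 6·r1
  [ 1   1/9  0  |  -4/3 ]
  [ 0  -8/3  2  |   -13 ]
  [ 0  -1/3  0  |    -2 ]
r2 → -3/8·r2
  [ 1   1/9     0  |  -4/3 ]
  [ 0     1  -3/4  |  39/8 ]
  [ 0  -1/3     0  |    -2 ]
r3 → r3 + 1/3·r2
  [ 1  1/9     0  |  -4/3 ]
  [ 0    1  -3/4  |  39/8 ]
  [ 0    0  -1/4  |  -3/8 ]
r3 → -4·r3
  [ 1  1/9     0  |  -4/3 ]
  [ 0    1  -3/4  |  39/8 ]
  [ 0    0     1  |   3/2 ]
r2 → r2 + 3/4·r3
  [ 1  1/9  0  |  -4/3 ]
  [ 0    1  0  |     6 ]
  [ 0    0  1  |   3/2 ]
r1 → r1 − 1/9·r2
  [ 1  0  0  |   -2 ]
  [ 0  1  0  |    6 ]
  [ 0  0  1  |  3/2 ]
Reading off the last column: x = -2, y = 6, z = 3/2.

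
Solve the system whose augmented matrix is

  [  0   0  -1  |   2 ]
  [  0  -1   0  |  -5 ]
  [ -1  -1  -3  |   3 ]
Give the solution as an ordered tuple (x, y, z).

(-2, 5, -2)

Swap R1 and R3.
  [ -1  -1  -3  |   3 ]
  [  0  -1   0  |  -5 ]
  [  0   0  -1  |   2 ]
Multiply R1 by -1.
  [ 1   1   3  |  -3 ]
  [ 0  -1   0  |  -5 ]
  [ 0   0  -1  |   2 ]
Multiply R2 by -1.
  [ 1  1   3  |  -3 ]
  [ 0  1   0  |   5 ]
  [ 0  0  -1  |   2 ]
Multiply R3 by -1.
  [ 1  1  3  |  -3 ]
  [ 0  1  0  |   5 ]
  [ 0  0  1  |  -2 ]
Subtract 3 times R3 from R1.
  [ 1  1  0  |   3 ]
  [ 0  1  0  |   5 ]
  [ 0  0  1  |  -2 ]
Subtract R2 from R1.
  [ 1  0  0  |  -2 ]
  [ 0  1  0  |   5 ]
  [ 0  0  1  |  -2 ]
Reading off the last column: x = -2, y = 5, z = -2.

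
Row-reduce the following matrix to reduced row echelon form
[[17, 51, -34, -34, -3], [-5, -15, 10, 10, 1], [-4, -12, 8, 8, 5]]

[[1, 3, -2, -2, 0], [0, 0, 0, 0, 1], [0, 0, 0, 0, 0]]

R1 ← 1/17·R1
  [  1    3  -2  -2  -3/17 ]
  [ -5  -15  10  10      1 ]
  [ -4  -12   8   8      5 ]
R2 ← R2 + 5·R1
  [  1    3  -2  -2  -3/17 ]
  [  0    0   0   0   2/17 ]
  [ -4  -12   8   8      5 ]
R3 ← R3 + 4·R1
  [ 1  3  -2  -2  -3/17 ]
  [ 0  0   0   0   2/17 ]
  [ 0  0   0   0  73/17 ]
R2 ← 17/2·R2
  [ 1  3  -2  -2  -3/17 ]
  [ 0  0   0   0      1 ]
  [ 0  0   0   0  73/17 ]
R3 ← R3 − 73/17·R2
  [ 1  3  -2  -2  -3/17 ]
  [ 0  0   0   0      1 ]
  [ 0  0   0   0      0 ]
R1 ← R1 + 3/17·R2
  [ 1  3  -2  -2  0 ]
  [ 0  0   0   0  1 ]
  [ 0  0   0   0  0 ]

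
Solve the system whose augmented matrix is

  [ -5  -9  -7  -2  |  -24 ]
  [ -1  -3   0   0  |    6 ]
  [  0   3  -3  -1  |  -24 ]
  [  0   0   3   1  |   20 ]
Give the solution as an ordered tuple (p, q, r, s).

R1 -> -1/5·R1
  [  1  9/5  7/5  2/5  |  24/5 ]
  [ -1   -3    0    0  |     6 ]
  [  0    3   -3   -1  |   -24 ]
  [  0    0    3    1  |    20 ]
R2 -> R2 + R1
  [ 1   9/5  7/5  2/5  |  24/5 ]
  [ 0  -6/5  7/5  2/5  |  54/5 ]
  [ 0     3   -3   -1  |   -24 ]
  [ 0     0    3    1  |    20 ]
R2 -> -5/6·R2
  [ 1  9/5   7/5   2/5  |  24/5 ]
  [ 0    1  -7/6  -1/3  |    -9 ]
  [ 0    3    -3    -1  |   -24 ]
  [ 0    0     3     1  |    20 ]
R3 -> R3 − 3·R2
  [ 1  9/5   7/5   2/5  |  24/5 ]
  [ 0    1  -7/6  -1/3  |    -9 ]
  [ 0    0   1/2     0  |     3 ]
  [ 0    0     3     1  |    20 ]
R3 -> 2·R3
  [ 1  9/5   7/5   2/5  |  24/5 ]
  [ 0    1  -7/6  -1/3  |    -9 ]
  [ 0    0     1     0  |     6 ]
  [ 0    0     3     1  |    20 ]
R4 -> R4 − 3·R3
  [ 1  9/5   7/5   2/5  |  24/5 ]
  [ 0    1  -7/6  -1/3  |    -9 ]
  [ 0    0     1     0  |     6 ]
  [ 0    0     0     1  |     2 ]
R2 -> R2 + 1/3·R4
  [ 1  9/5   7/5  2/5  |   24/5 ]
  [ 0    1  -7/6    0  |  -25/3 ]
  [ 0    0     1    0  |      6 ]
  [ 0    0     0    1  |      2 ]
R1 -> R1 − 2/5·R4
  [ 1  9/5   7/5  0  |      4 ]
  [ 0    1  -7/6  0  |  -25/3 ]
  [ 0    0     1  0  |      6 ]
  [ 0    0     0  1  |      2 ]
R2 -> R2 + 7/6·R3
  [ 1  9/5  7/5  0  |     4 ]
  [ 0    1    0  0  |  -4/3 ]
  [ 0    0    1  0  |     6 ]
  [ 0    0    0  1  |     2 ]
R1 -> R1 − 7/5·R3
  [ 1  9/5  0  0  |  -22/5 ]
  [ 0    1  0  0  |   -4/3 ]
  [ 0    0  1  0  |      6 ]
  [ 0    0  0  1  |      2 ]
R1 -> R1 − 9/5·R2
  [ 1  0  0  0  |    -2 ]
  [ 0  1  0  0  |  -4/3 ]
  [ 0  0  1  0  |     6 ]
  [ 0  0  0  1  |     2 ]
Reading off the last column: p = -2, q = -4/3, r = 6, s = 2.

(-2, -4/3, 6, 2)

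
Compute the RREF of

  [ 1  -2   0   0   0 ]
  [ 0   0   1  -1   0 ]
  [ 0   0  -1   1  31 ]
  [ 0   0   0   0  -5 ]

ρ3 -> ρ3 + ρ2
  [ 1  -2  0   0   0 ]
  [ 0   0  1  -1   0 ]
  [ 0   0  0   0  31 ]
  [ 0   0  0   0  -5 ]
ρ3 -> 1/31·ρ3
  [ 1  -2  0   0   0 ]
  [ 0   0  1  -1   0 ]
  [ 0   0  0   0   1 ]
  [ 0   0  0   0  -5 ]
ρ4 -> ρ4 + 5·ρ3
  [ 1  -2  0   0  0 ]
  [ 0   0  1  -1  0 ]
  [ 0   0  0   0  1 ]
  [ 0   0  0   0  0 ]

[[1, -2, 0, 0, 0], [0, 0, 1, -1, 0], [0, 0, 0, 0, 1], [0, 0, 0, 0, 0]]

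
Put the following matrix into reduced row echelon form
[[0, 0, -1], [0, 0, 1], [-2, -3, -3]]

[[1, 3/2, 0], [0, 0, 1], [0, 0, 0]]

Swap R1 and R3.
Multiply R1 by -1/2.
Add R2 to R3.
Subtract 3/2 times R2 from R1.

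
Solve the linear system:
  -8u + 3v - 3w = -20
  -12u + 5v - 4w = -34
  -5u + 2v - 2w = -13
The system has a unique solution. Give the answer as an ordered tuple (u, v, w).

Form the augmented matrix and row-reduce:
  [  -8  3  -3  |  -20 ]
  [ -12  5  -4  |  -34 ]
  [  -5  2  -2  |  -13 ]
r1 -> -1/8·r1
  [   1  -3/8  3/8  |  5/2 ]
  [ -12     5   -4  |  -34 ]
  [  -5     2   -2  |  -13 ]
r2 -> r2 + 12·r1
  [  1  -3/8  3/8  |  5/2 ]
  [  0   1/2  1/2  |   -4 ]
  [ -5     2   -2  |  -13 ]
r3 -> r3 + 5·r1
  [ 1  -3/8   3/8  |   5/2 ]
  [ 0   1/2   1/2  |    -4 ]
  [ 0   1/8  -1/8  |  -1/2 ]
r2 -> 2·r2
  [ 1  -3/8   3/8  |   5/2 ]
  [ 0     1     1  |    -8 ]
  [ 0   1/8  -1/8  |  -1/2 ]
r3 -> r3 − 1/8·r2
  [ 1  -3/8   3/8  |  5/2 ]
  [ 0     1     1  |   -8 ]
  [ 0     0  -1/4  |  1/2 ]
r3 -> -4·r3
  [ 1  -3/8  3/8  |  5/2 ]
  [ 0     1    1  |   -8 ]
  [ 0     0    1  |   -2 ]
r2 -> r2 − r3
  [ 1  -3/8  3/8  |  5/2 ]
  [ 0     1    0  |   -6 ]
  [ 0     0    1  |   -2 ]
r1 -> r1 − 3/8·r3
  [ 1  -3/8  0  |  13/4 ]
  [ 0     1  0  |    -6 ]
  [ 0     0  1  |    -2 ]
r1 -> r1 + 3/8·r2
  [ 1  0  0  |   1 ]
  [ 0  1  0  |  -6 ]
  [ 0  0  1  |  -2 ]
Reading off the last column: u = 1, v = -6, w = -2.

(1, -6, -2)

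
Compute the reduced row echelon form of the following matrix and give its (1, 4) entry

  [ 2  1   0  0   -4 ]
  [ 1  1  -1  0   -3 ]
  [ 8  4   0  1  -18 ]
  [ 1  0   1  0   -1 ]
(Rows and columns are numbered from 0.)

R1 -> 1/2·R1
  [ 1  1/2   0  0   -2 ]
  [ 1    1  -1  0   -3 ]
  [ 8    4   0  1  -18 ]
  [ 1    0   1  0   -1 ]
R2 -> R2 − R1
  [ 1  1/2   0  0   -2 ]
  [ 0  1/2  -1  0   -1 ]
  [ 8    4   0  1  -18 ]
  [ 1    0   1  0   -1 ]
R3 -> R3 − 8·R1
  [ 1  1/2   0  0  -2 ]
  [ 0  1/2  -1  0  -1 ]
  [ 0    0   0  1  -2 ]
  [ 1    0   1  0  -1 ]
R4 -> R4 − R1
  [ 1   1/2   0  0  -2 ]
  [ 0   1/2  -1  0  -1 ]
  [ 0     0   0  1  -2 ]
  [ 0  -1/2   1  0   1 ]
R2 -> 2·R2
  [ 1   1/2   0  0  -2 ]
  [ 0     1  -2  0  -2 ]
  [ 0     0   0  1  -2 ]
  [ 0  -1/2   1  0   1 ]
R4 -> R4 + 1/2·R2
  [ 1  1/2   0  0  -2 ]
  [ 0    1  -2  0  -2 ]
  [ 0    0   0  1  -2 ]
  [ 0    0   0  0   0 ]
R1 -> R1 − 1/2·R2
  [ 1  0   1  0  -1 ]
  [ 0  1  -2  0  -2 ]
  [ 0  0   0  1  -2 ]
  [ 0  0   0  0   0 ]

-2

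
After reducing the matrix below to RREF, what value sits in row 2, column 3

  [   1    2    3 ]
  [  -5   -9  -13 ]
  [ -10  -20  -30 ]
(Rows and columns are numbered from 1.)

2

Add 5 times R1 to R2.
  [   1    2    3 ]
  [   0    1    2 ]
  [ -10  -20  -30 ]
Add 10 times R1 to R3.
  [ 1  2  3 ]
  [ 0  1  2 ]
  [ 0  0  0 ]
Subtract 2 times R2 from R1.
  [ 1  0  -1 ]
  [ 0  1   2 ]
  [ 0  0   0 ]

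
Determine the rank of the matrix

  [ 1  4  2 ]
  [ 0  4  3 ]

rank = 2

r2 -> 1/4·r2
r1 -> r1 − 4·r2
The reduced form has 2 nonzero rows.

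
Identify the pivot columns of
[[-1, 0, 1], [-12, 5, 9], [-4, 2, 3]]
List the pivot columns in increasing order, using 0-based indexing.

Multiply r1 by -1.
  [   1  0  -1 ]
  [ -12  5   9 ]
  [  -4  2   3 ]
Add 12 times r1 to r2.
  [  1  0  -1 ]
  [  0  5  -3 ]
  [ -4  2   3 ]
Add 4 times r1 to r3.
  [ 1  0  -1 ]
  [ 0  5  -3 ]
  [ 0  2  -1 ]
Multiply r2 by 1/5.
  [ 1  0    -1 ]
  [ 0  1  -3/5 ]
  [ 0  2    -1 ]
Subtract 2 times r2 from r3.
  [ 1  0    -1 ]
  [ 0  1  -3/5 ]
  [ 0  0   1/5 ]
Multiply r3 by 5.
  [ 1  0    -1 ]
  [ 0  1  -3/5 ]
  [ 0  0     1 ]
Add 3/5 times r3 to r2.
  [ 1  0  -1 ]
  [ 0  1   0 ]
  [ 0  0   1 ]
Add r3 to r1.
  [ 1  0  0 ]
  [ 0  1  0 ]
  [ 0  0  1 ]
Pivot columns are the columns containing a leading 1.

0, 1, 2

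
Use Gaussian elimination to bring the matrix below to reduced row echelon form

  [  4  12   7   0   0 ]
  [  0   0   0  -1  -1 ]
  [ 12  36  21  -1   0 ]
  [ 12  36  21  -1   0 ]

[[1, 3, 7/4, 0, 0], [0, 0, 0, 1, 0], [0, 0, 0, 0, 1], [0, 0, 0, 0, 0]]

R1 -> 1/4·R1
  [  1   3  7/4   0   0 ]
  [  0   0    0  -1  -1 ]
  [ 12  36   21  -1   0 ]
  [ 12  36   21  -1   0 ]
R3 -> R3 − 12·R1
  [  1   3  7/4   0   0 ]
  [  0   0    0  -1  -1 ]
  [  0   0    0  -1   0 ]
  [ 12  36   21  -1   0 ]
R4 -> R4 − 12·R1
  [ 1  3  7/4   0   0 ]
  [ 0  0    0  -1  -1 ]
  [ 0  0    0  -1   0 ]
  [ 0  0    0  -1   0 ]
R2 -> -1·R2
  [ 1  3  7/4   0  0 ]
  [ 0  0    0   1  1 ]
  [ 0  0    0  -1  0 ]
  [ 0  0    0  -1  0 ]
R3 -> R3 + R2
  [ 1  3  7/4   0  0 ]
  [ 0  0    0   1  1 ]
  [ 0  0    0   0  1 ]
  [ 0  0    0  -1  0 ]
R4 -> R4 + R2
  [ 1  3  7/4  0  0 ]
  [ 0  0    0  1  1 ]
  [ 0  0    0  0  1 ]
  [ 0  0    0  0  1 ]
R4 -> R4 − R3
  [ 1  3  7/4  0  0 ]
  [ 0  0    0  1  1 ]
  [ 0  0    0  0  1 ]
  [ 0  0    0  0  0 ]
R2 -> R2 − R3
  [ 1  3  7/4  0  0 ]
  [ 0  0    0  1  0 ]
  [ 0  0    0  0  1 ]
  [ 0  0    0  0  0 ]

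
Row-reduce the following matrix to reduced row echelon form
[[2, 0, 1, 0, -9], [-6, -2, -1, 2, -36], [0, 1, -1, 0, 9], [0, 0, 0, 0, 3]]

[[1, 0, 1/2, 0, 0], [0, 1, -1, 0, 0], [0, 0, 0, 1, 0], [0, 0, 0, 0, 1]]

Multiply R1 by 1/2.
  [  1   0  1/2  0  -9/2 ]
  [ -6  -2   -1  2   -36 ]
  [  0   1   -1  0     9 ]
  [  0   0    0  0     3 ]
Add 6 times R1 to R2.
  [ 1   0  1/2  0  -9/2 ]
  [ 0  -2    2  2   -63 ]
  [ 0   1   -1  0     9 ]
  [ 0   0    0  0     3 ]
Multiply R2 by -1/2.
  [ 1  0  1/2   0  -9/2 ]
  [ 0  1   -1  -1  63/2 ]
  [ 0  1   -1   0     9 ]
  [ 0  0    0   0     3 ]
Subtract R2 from R3.
  [ 1  0  1/2   0   -9/2 ]
  [ 0  1   -1  -1   63/2 ]
  [ 0  0    0   1  -45/2 ]
  [ 0  0    0   0      3 ]
Multiply R4 by 1/3.
  [ 1  0  1/2   0   -9/2 ]
  [ 0  1   -1  -1   63/2 ]
  [ 0  0    0   1  -45/2 ]
  [ 0  0    0   0      1 ]
Add 45/2 times R4 to R3.
  [ 1  0  1/2   0  -9/2 ]
  [ 0  1   -1  -1  63/2 ]
  [ 0  0    0   1     0 ]
  [ 0  0    0   0     1 ]
Subtract 63/2 times R4 from R2.
  [ 1  0  1/2   0  -9/2 ]
  [ 0  1   -1  -1     0 ]
  [ 0  0    0   1     0 ]
  [ 0  0    0   0     1 ]
Add 9/2 times R4 to R1.
  [ 1  0  1/2   0  0 ]
  [ 0  1   -1  -1  0 ]
  [ 0  0    0   1  0 ]
  [ 0  0    0   0  1 ]
Add R3 to R2.
  [ 1  0  1/2  0  0 ]
  [ 0  1   -1  0  0 ]
  [ 0  0    0  1  0 ]
  [ 0  0    0  0  1 ]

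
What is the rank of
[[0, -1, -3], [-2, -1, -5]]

rank = 2

Swap R1 and R2.
  [ -2  -1  -5 ]
  [  0  -1  -3 ]
Multiply R1 by -1/2.
  [ 1  1/2  5/2 ]
  [ 0   -1   -3 ]
Multiply R2 by -1.
  [ 1  1/2  5/2 ]
  [ 0    1    3 ]
Subtract 1/2 times R2 from R1.
  [ 1  0  1 ]
  [ 0  1  3 ]
The reduced form has 2 nonzero rows.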